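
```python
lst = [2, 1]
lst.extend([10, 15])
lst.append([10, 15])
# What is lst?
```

After line 1: lst = [2, 1]
After line 2 (extend unpacks [10, 15]): lst = [2, 1, 10, 15]
After line 3 (append adds [10, 15] as single element): lst = [2, 1, 10, 15, [10, 15]]

[2, 1, 10, 15, [10, 15]]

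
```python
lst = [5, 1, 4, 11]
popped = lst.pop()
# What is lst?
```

[5, 1, 4]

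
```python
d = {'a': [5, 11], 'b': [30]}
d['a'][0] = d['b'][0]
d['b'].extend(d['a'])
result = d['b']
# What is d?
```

After line 1: d = {'a': [5, 11], 'b': [30]}
After line 2 (a[0] = b[0] = 30): d = {'a': [30, 11], 'b': [30]}
After line 3 (b.extend(a) appends [30, 11]): d = {'a': [30, 11], 'b': [30, 30, 11]}
After line 4: result = d['b'] = [30, 30, 11]

{'a': [30, 11], 'b': [30, 30, 11]}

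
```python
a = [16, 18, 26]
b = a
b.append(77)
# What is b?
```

After line 1: a = [16, 18, 26]
After line 2 (b = a is an alias, same object): a = [16, 18, 26], b = [16, 18, 26]
After line 3 (b.append mutates the shared list): a = [16, 18, 26, 77], b = [16, 18, 26, 77]

[16, 18, 26, 77]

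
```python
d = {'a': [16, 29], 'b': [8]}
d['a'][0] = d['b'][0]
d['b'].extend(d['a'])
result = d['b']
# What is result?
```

After line 1: d = {'a': [16, 29], 'b': [8]}
After line 2 (a[0] = b[0] = 8): d = {'a': [8, 29], 'b': [8]}
After line 3 (b.extend(a) appends [8, 29]): d = {'a': [8, 29], 'b': [8, 8, 29]}
After line 4: result = d['b'] = [8, 8, 29]

[8, 8, 29]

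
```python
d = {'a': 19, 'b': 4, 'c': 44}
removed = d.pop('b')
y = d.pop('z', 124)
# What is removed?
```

After line 1: d = {'a': 19, 'b': 4, 'c': 44}
After line 2 (pop 'b' returns 4): d = {'a': 19, 'c': 44}, removed = 4
After line 3 (pop 'z' missing, returns default 124): d = {'a': 19, 'c': 44}, y = 124

4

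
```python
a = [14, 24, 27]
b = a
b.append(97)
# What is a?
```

After line 1: a = [14, 24, 27]
After line 2 (b = a is an alias, same object): a = [14, 24, 27], b = [14, 24, 27]
After line 3 (b.append mutates the shared list): a = [14, 24, 27, 97], b = [14, 24, 27, 97]

[14, 24, 27, 97]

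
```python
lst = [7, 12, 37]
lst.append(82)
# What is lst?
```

[7, 12, 37, 82]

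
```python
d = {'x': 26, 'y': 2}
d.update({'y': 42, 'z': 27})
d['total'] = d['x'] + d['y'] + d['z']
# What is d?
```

After line 1: d = {'x': 26, 'y': 2}
After line 2 (y overwritten, z added): d = {'x': 26, 'y': 42, 'z': 27}
After line 3 (total = 26 + 42 + 27 = 95): d = {'x': 26, 'y': 42, 'z': 27, 'total': 95}

{'x': 26, 'y': 42, 'z': 27, 'total': 95}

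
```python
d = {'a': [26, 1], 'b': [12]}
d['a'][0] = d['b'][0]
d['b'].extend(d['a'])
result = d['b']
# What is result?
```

After line 1: d = {'a': [26, 1], 'b': [12]}
After line 2 (a[0] = b[0] = 12): d = {'a': [12, 1], 'b': [12]}
After line 3 (b.extend(a) appends [12, 1]): d = {'a': [12, 1], 'b': [12, 12, 1]}
After line 4: result = d['b'] = [12, 12, 1]

[12, 12, 1]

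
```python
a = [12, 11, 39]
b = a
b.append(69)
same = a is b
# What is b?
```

After line 1: a = [12, 11, 39]
After line 2 (b = a is an alias, same object): a = [12, 11, 39], b = [12, 11, 39]
After line 3 (b.append mutates the shared list): a = [12, 11, 39, 69], b = [12, 11, 39, 69]
After line 4 (same = a is b; same object -> True): same = True

[12, 11, 39, 69]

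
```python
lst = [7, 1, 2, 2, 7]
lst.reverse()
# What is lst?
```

[7, 2, 2, 1, 7]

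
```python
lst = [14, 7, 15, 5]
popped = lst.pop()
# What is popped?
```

5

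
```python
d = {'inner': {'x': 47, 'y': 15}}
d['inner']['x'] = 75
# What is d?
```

After line 1: d = {'inner': {'x': 47, 'y': 15}}
After line 2 (inner x overwritten): d = {'inner': {'x': 75, 'y': 15}}

{'inner': {'x': 75, 'y': 15}}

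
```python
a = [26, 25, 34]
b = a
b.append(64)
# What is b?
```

After line 1: a = [26, 25, 34]
After line 2 (b = a is an alias, same object): a = [26, 25, 34], b = [26, 25, 34]
After line 3 (b.append mutates the shared list): a = [26, 25, 34, 64], b = [26, 25, 34, 64]

[26, 25, 34, 64]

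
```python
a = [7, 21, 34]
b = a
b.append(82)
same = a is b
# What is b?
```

After line 1: a = [7, 21, 34]
After line 2 (b = a is an alias, same object): a = [7, 21, 34], b = [7, 21, 34]
After line 3 (b.append mutates the shared list): a = [7, 21, 34, 82], b = [7, 21, 34, 82]
After line 4 (same = a is b; same object -> True): same = True

[7, 21, 34, 82]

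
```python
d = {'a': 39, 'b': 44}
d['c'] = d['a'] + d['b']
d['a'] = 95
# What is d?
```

After line 1: d = {'a': 39, 'b': 44}
After line 2 (d['c'] = 39 + 44): d = {'a': 39, 'b': 44, 'c': 83}
After line 3: d = {'a': 95, 'b': 44, 'c': 83}

{'a': 95, 'b': 44, 'c': 83}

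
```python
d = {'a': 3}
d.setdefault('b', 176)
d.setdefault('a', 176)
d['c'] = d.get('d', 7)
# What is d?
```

After line 1: d = {'a': 3}
After line 2 (setdefault adds 'b'=176): d = {'a': 3, 'b': 176}
After line 3 (setdefault 'a' no-op, already exists): d = {'a': 3, 'b': 176}
After line 4 (get('d', 7) returns default since 'd' not in d): d = {'a': 3, 'b': 176, 'c': 7}

{'a': 3, 'b': 176, 'c': 7}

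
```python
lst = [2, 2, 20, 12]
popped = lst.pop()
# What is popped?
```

12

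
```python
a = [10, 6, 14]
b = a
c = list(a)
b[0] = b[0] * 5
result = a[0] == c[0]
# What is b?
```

After line 1: a = [10, 6, 14]
After line 2 (b = a, alias): a = [10, 6, 14], b = [10, 6, 14]
After line 3 (c = list(a) is a copy, new object): c = [10, 6, 14]
After line 4 (b[0] = 10 * 5 = 50; mutates shared a/b): a = b = [50, 6, 14], c = [10, 6, 14]
After line 5 (a[0] = 50, c[0] = 10; result = False)

[50, 6, 14]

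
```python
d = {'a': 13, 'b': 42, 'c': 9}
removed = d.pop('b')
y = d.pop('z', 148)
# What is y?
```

After line 1: d = {'a': 13, 'b': 42, 'c': 9}
After line 2 (pop 'b' returns 42): d = {'a': 13, 'c': 9}, removed = 42
After line 3 (pop 'z' missing, returns default 148): d = {'a': 13, 'c': 9}, y = 148

148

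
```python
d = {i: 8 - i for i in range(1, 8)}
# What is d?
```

{1: 7, 2: 6, 3: 5, 4: 4, 5: 3, 6: 2, 7: 1}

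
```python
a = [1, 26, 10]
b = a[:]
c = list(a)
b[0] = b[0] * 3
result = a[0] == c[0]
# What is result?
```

After line 1: a = [1, 26, 10]
After line 2 (b = a[:], copy): a = [1, 26, 10], b = [1, 26, 10]
After line 3 (c = list(a) is a copy, new object): c = [1, 26, 10]
After line 4 (b[0] = 1 * 3 = 3; only b mutates (copy)): a = [1, 26, 10], b = [3, 26, 10], c = [1, 26, 10]
After line 5 (a[0] = 1, c[0] = 1; result = True)

True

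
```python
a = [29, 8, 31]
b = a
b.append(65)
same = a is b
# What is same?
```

After line 1: a = [29, 8, 31]
After line 2 (b = a is an alias, same object): a = [29, 8, 31], b = [29, 8, 31]
After line 3 (b.append mutates the shared list): a = [29, 8, 31, 65], b = [29, 8, 31, 65]
After line 4 (same = a is b; same object -> True): same = True

True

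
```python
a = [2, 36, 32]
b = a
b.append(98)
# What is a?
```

After line 1: a = [2, 36, 32]
After line 2 (b = a is an alias, same object): a = [2, 36, 32], b = [2, 36, 32]
After line 3 (b.append mutates the shared list): a = [2, 36, 32, 98], b = [2, 36, 32, 98]

[2, 36, 32, 98]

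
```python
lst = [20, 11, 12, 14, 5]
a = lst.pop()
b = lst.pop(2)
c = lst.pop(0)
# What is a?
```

After line 1: lst = [20, 11, 12, 14, 5]
After line 2 (pop() -> a = 5): lst = [20, 11, 12, 14]
After line 3 (pop(2) -> b = 12): lst = [20, 11, 14]
After line 4 (pop(0) -> c = 20): lst = [11, 14]

5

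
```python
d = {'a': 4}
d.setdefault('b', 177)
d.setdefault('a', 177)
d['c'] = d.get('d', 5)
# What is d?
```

After line 1: d = {'a': 4}
After line 2 (setdefault adds 'b'=177): d = {'a': 4, 'b': 177}
After line 3 (setdefault 'a' no-op, already exists): d = {'a': 4, 'b': 177}
After line 4 (get('d', 5) returns default since 'd' not in d): d = {'a': 4, 'b': 177, 'c': 5}

{'a': 4, 'b': 177, 'c': 5}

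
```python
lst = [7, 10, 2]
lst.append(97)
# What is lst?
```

[7, 10, 2, 97]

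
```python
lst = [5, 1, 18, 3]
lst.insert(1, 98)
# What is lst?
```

[5, 98, 1, 18, 3]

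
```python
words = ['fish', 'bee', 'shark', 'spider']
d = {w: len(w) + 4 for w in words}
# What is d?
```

{'fish': 8, 'bee': 7, 'shark': 9, 'spider': 10}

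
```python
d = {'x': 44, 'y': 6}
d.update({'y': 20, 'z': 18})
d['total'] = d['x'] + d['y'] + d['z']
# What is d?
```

After line 1: d = {'x': 44, 'y': 6}
After line 2 (y overwritten, z added): d = {'x': 44, 'y': 20, 'z': 18}
After line 3 (total = 44 + 20 + 18 = 82): d = {'x': 44, 'y': 20, 'z': 18, 'total': 82}

{'x': 44, 'y': 20, 'z': 18, 'total': 82}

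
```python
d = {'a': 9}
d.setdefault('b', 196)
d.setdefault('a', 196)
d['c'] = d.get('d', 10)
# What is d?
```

After line 1: d = {'a': 9}
After line 2 (setdefault adds 'b'=196): d = {'a': 9, 'b': 196}
After line 3 (setdefault 'a' no-op, already exists): d = {'a': 9, 'b': 196}
After line 4 (get('d', 10) returns default since 'd' not in d): d = {'a': 9, 'b': 196, 'c': 10}

{'a': 9, 'b': 196, 'c': 10}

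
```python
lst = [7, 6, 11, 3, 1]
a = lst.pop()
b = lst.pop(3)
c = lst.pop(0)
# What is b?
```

After line 1: lst = [7, 6, 11, 3, 1]
After line 2 (pop() -> a = 1): lst = [7, 6, 11, 3]
After line 3 (pop(3) -> b = 3): lst = [7, 6, 11]
After line 4 (pop(0) -> c = 7): lst = [6, 11]

3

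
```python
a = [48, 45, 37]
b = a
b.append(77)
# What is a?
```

After line 1: a = [48, 45, 37]
After line 2 (b = a is an alias, same object): a = [48, 45, 37], b = [48, 45, 37]
After line 3 (b.append mutates the shared list): a = [48, 45, 37, 77], b = [48, 45, 37, 77]

[48, 45, 37, 77]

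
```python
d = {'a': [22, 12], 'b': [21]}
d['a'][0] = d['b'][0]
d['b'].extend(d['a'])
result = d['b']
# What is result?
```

After line 1: d = {'a': [22, 12], 'b': [21]}
After line 2 (a[0] = b[0] = 21): d = {'a': [21, 12], 'b': [21]}
After line 3 (b.extend(a) appends [21, 12]): d = {'a': [21, 12], 'b': [21, 21, 12]}
After line 4: result = d['b'] = [21, 21, 12]

[21, 21, 12]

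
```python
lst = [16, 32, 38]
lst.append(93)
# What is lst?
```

[16, 32, 38, 93]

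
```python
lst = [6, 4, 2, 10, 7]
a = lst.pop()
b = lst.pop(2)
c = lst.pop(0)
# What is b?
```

After line 1: lst = [6, 4, 2, 10, 7]
After line 2 (pop() -> a = 7): lst = [6, 4, 2, 10]
After line 3 (pop(2) -> b = 2): lst = [6, 4, 10]
After line 4 (pop(0) -> c = 6): lst = [4, 10]

2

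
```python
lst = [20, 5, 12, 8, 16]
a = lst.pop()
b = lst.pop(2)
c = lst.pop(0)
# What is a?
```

After line 1: lst = [20, 5, 12, 8, 16]
After line 2 (pop() -> a = 16): lst = [20, 5, 12, 8]
After line 3 (pop(2) -> b = 12): lst = [20, 5, 8]
After line 4 (pop(0) -> c = 20): lst = [5, 8]

16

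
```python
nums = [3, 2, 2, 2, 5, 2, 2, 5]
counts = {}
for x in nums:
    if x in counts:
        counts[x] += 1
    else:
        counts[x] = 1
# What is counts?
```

Initial: counts = {}, nums = [3, 2, 2, 2, 5, 2, 2, 5]
See 3: counts = {3: 1}
See 2: counts = {3: 1, 2: 1}
See 2: counts = {3: 1, 2: 2}
See 2: counts = {3: 1, 2: 3}
See 5: counts = {3: 1, 2: 3, 5: 1}
See 2: counts = {3: 1, 2: 4, 5: 1}
See 2: counts = {3: 1, 2: 5, 5: 1}
See 5: counts = {3: 1, 2: 5, 5: 2}

{3: 1, 2: 5, 5: 2}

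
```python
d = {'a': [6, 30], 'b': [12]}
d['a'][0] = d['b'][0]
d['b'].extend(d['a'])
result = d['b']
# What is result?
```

After line 1: d = {'a': [6, 30], 'b': [12]}
After line 2 (a[0] = b[0] = 12): d = {'a': [12, 30], 'b': [12]}
After line 3 (b.extend(a) appends [12, 30]): d = {'a': [12, 30], 'b': [12, 12, 30]}
After line 4: result = d['b'] = [12, 12, 30]

[12, 12, 30]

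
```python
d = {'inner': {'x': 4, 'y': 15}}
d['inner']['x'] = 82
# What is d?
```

After line 1: d = {'inner': {'x': 4, 'y': 15}}
After line 2 (inner x overwritten): d = {'inner': {'x': 82, 'y': 15}}

{'inner': {'x': 82, 'y': 15}}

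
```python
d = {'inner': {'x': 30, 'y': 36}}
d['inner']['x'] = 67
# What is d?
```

After line 1: d = {'inner': {'x': 30, 'y': 36}}
After line 2 (inner x overwritten): d = {'inner': {'x': 67, 'y': 36}}

{'inner': {'x': 67, 'y': 36}}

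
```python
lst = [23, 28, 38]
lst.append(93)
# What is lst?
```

[23, 28, 38, 93]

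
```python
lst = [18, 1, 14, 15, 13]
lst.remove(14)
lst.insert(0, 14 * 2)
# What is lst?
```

After line 1: lst = [18, 1, 14, 15, 13]
After line 2 (remove first 14): lst = [18, 1, 15, 13]
After line 3 (insert 28 at index 0): lst = [28, 18, 1, 15, 13]

[28, 18, 1, 15, 13]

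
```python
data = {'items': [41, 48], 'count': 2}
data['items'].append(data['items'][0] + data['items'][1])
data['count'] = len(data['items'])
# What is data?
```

After line 1: data = {'items': [41, 48], 'count': 2}
After line 2 (append 41 + 48 = 89): data = {'items': [41, 48, 89], 'count': 2}
After line 3 (count = len(items) = 3): data = {'items': [41, 48, 89], 'count': 3}

{'items': [41, 48, 89], 'count': 3}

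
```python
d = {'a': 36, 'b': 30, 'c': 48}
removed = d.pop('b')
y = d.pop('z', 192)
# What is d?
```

After line 1: d = {'a': 36, 'b': 30, 'c': 48}
After line 2 (pop 'b' returns 30): d = {'a': 36, 'c': 48}, removed = 30
After line 3 (pop 'z' missing, returns default 192): d = {'a': 36, 'c': 48}, y = 192

{'a': 36, 'c': 48}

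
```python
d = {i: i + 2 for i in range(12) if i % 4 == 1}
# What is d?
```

{1: 3, 5: 7, 9: 11}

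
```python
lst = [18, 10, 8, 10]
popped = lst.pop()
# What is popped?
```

10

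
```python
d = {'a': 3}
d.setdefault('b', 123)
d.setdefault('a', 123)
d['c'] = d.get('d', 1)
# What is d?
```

After line 1: d = {'a': 3}
After line 2 (setdefault adds 'b'=123): d = {'a': 3, 'b': 123}
After line 3 (setdefault 'a' no-op, already exists): d = {'a': 3, 'b': 123}
After line 4 (get('d', 1) returns default since 'd' not in d): d = {'a': 3, 'b': 123, 'c': 1}

{'a': 3, 'b': 123, 'c': 1}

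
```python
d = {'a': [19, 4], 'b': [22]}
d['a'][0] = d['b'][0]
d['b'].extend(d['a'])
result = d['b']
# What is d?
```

After line 1: d = {'a': [19, 4], 'b': [22]}
After line 2 (a[0] = b[0] = 22): d = {'a': [22, 4], 'b': [22]}
After line 3 (b.extend(a) appends [22, 4]): d = {'a': [22, 4], 'b': [22, 22, 4]}
After line 4: result = d['b'] = [22, 22, 4]

{'a': [22, 4], 'b': [22, 22, 4]}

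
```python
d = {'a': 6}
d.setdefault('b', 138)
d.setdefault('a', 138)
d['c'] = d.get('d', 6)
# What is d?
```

After line 1: d = {'a': 6}
After line 2 (setdefault adds 'b'=138): d = {'a': 6, 'b': 138}
After line 3 (setdefault 'a' no-op, already exists): d = {'a': 6, 'b': 138}
After line 4 (get('d', 6) returns default since 'd' not in d): d = {'a': 6, 'b': 138, 'c': 6}

{'a': 6, 'b': 138, 'c': 6}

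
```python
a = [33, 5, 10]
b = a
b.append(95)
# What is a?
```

After line 1: a = [33, 5, 10]
After line 2 (b = a is an alias, same object): a = [33, 5, 10], b = [33, 5, 10]
After line 3 (b.append mutates the shared list): a = [33, 5, 10, 95], b = [33, 5, 10, 95]

[33, 5, 10, 95]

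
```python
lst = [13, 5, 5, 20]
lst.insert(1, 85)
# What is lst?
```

[13, 85, 5, 5, 20]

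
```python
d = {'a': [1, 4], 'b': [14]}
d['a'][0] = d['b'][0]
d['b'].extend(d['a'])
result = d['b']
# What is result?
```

After line 1: d = {'a': [1, 4], 'b': [14]}
After line 2 (a[0] = b[0] = 14): d = {'a': [14, 4], 'b': [14]}
After line 3 (b.extend(a) appends [14, 4]): d = {'a': [14, 4], 'b': [14, 14, 4]}
After line 4: result = d['b'] = [14, 14, 4]

[14, 14, 4]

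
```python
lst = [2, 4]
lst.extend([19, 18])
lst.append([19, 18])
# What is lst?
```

After line 1: lst = [2, 4]
After line 2 (extend unpacks [19, 18]): lst = [2, 4, 19, 18]
After line 3 (append adds [19, 18] as single element): lst = [2, 4, 19, 18, [19, 18]]

[2, 4, 19, 18, [19, 18]]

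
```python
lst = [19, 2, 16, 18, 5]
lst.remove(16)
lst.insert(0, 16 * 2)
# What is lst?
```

After line 1: lst = [19, 2, 16, 18, 5]
After line 2 (remove first 16): lst = [19, 2, 18, 5]
After line 3 (insert 32 at index 0): lst = [32, 19, 2, 18, 5]

[32, 19, 2, 18, 5]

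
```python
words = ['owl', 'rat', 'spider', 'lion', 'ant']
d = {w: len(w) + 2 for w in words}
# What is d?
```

{'owl': 5, 'rat': 5, 'spider': 8, 'lion': 6, 'ant': 5}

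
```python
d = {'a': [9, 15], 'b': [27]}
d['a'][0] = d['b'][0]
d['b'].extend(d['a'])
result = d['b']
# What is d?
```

After line 1: d = {'a': [9, 15], 'b': [27]}
After line 2 (a[0] = b[0] = 27): d = {'a': [27, 15], 'b': [27]}
After line 3 (b.extend(a) appends [27, 15]): d = {'a': [27, 15], 'b': [27, 27, 15]}
After line 4: result = d['b'] = [27, 27, 15]

{'a': [27, 15], 'b': [27, 27, 15]}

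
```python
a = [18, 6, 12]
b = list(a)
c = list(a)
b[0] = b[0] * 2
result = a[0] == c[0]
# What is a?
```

After line 1: a = [18, 6, 12]
After line 2 (b = list(a), copy): a = [18, 6, 12], b = [18, 6, 12]
After line 3 (c = list(a) is a copy, new object): c = [18, 6, 12]
After line 4 (b[0] = 18 * 2 = 36; only b mutates (copy)): a = [18, 6, 12], b = [36, 6, 12], c = [18, 6, 12]
After line 5 (a[0] = 18, c[0] = 18; result = True)

[18, 6, 12]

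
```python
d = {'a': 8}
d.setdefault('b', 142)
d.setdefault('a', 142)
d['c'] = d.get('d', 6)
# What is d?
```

After line 1: d = {'a': 8}
After line 2 (setdefault adds 'b'=142): d = {'a': 8, 'b': 142}
After line 3 (setdefault 'a' no-op, already exists): d = {'a': 8, 'b': 142}
After line 4 (get('d', 6) returns default since 'd' not in d): d = {'a': 8, 'b': 142, 'c': 6}

{'a': 8, 'b': 142, 'c': 6}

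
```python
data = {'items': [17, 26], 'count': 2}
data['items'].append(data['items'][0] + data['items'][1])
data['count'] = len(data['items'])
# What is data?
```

After line 1: data = {'items': [17, 26], 'count': 2}
After line 2 (append 17 + 26 = 43): data = {'items': [17, 26, 43], 'count': 2}
After line 3 (count = len(items) = 3): data = {'items': [17, 26, 43], 'count': 3}

{'items': [17, 26, 43], 'count': 3}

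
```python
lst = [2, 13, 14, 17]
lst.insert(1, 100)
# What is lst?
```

[2, 100, 13, 14, 17]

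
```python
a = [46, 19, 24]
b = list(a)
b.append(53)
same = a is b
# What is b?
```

After line 1: a = [46, 19, 24]
After line 2 (b = list(a) is a shallow copy, new object): a = [46, 19, 24], b = [46, 19, 24]
After line 3 (append only mutates b): a = [46, 19, 24], b = [46, 19, 24, 53]
After line 4 (same = a is b; different objects -> False): same = False

[46, 19, 24, 53]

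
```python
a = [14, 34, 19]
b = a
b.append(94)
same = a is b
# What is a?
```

After line 1: a = [14, 34, 19]
After line 2 (b = a is an alias, same object): a = [14, 34, 19], b = [14, 34, 19]
After line 3 (b.append mutates the shared list): a = [14, 34, 19, 94], b = [14, 34, 19, 94]
After line 4 (same = a is b; same object -> True): same = True

[14, 34, 19, 94]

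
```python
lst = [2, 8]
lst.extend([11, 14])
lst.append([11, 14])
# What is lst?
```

After line 1: lst = [2, 8]
After line 2 (extend unpacks [11, 14]): lst = [2, 8, 11, 14]
After line 3 (append adds [11, 14] as single element): lst = [2, 8, 11, 14, [11, 14]]

[2, 8, 11, 14, [11, 14]]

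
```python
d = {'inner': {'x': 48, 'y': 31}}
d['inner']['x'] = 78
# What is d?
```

After line 1: d = {'inner': {'x': 48, 'y': 31}}
After line 2 (inner x overwritten): d = {'inner': {'x': 78, 'y': 31}}

{'inner': {'x': 78, 'y': 31}}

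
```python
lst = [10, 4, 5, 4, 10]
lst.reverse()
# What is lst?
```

[10, 4, 5, 4, 10]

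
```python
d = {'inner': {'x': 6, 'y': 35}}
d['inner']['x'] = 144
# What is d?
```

After line 1: d = {'inner': {'x': 6, 'y': 35}}
After line 2 (inner x overwritten): d = {'inner': {'x': 144, 'y': 35}}

{'inner': {'x': 144, 'y': 35}}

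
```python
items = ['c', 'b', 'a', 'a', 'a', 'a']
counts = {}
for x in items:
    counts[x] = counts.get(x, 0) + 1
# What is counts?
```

Initial: counts = {}, items = ['c', 'b', 'a', 'a', 'a', 'a']
See 'c': counts = {'c': 1}
See 'b': counts = {'c': 1, 'b': 1}
See 'a': counts = {'c': 1, 'b': 1, 'a': 1}
See 'a': counts = {'c': 1, 'b': 1, 'a': 2}
See 'a': counts = {'c': 1, 'b': 1, 'a': 3}
See 'a': counts = {'c': 1, 'b': 1, 'a': 4}

{'c': 1, 'b': 1, 'a': 4}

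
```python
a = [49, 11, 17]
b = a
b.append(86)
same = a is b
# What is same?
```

After line 1: a = [49, 11, 17]
After line 2 (b = a is an alias, same object): a = [49, 11, 17], b = [49, 11, 17]
After line 3 (b.append mutates the shared list): a = [49, 11, 17, 86], b = [49, 11, 17, 86]
After line 4 (same = a is b; same object -> True): same = True

True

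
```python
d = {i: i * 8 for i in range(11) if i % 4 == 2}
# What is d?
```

{2: 16, 6: 48, 10: 80}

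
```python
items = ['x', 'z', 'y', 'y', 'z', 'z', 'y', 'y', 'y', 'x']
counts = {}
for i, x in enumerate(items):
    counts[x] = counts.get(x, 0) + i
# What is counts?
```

Initial: counts = {}, items = ['x', 'z', 'y', 'y', 'z', 'z', 'y', 'y', 'y', 'x']
i=0, x='x': counts = {'x': 0}
i=1, x='z': counts = {'x': 0, 'z': 1}
i=2, x='y': counts = {'x': 0, 'z': 1, 'y': 2}
i=3, x='y': counts = {'x': 0, 'z': 1, 'y': 5}
i=4, x='z': counts = {'x': 0, 'z': 5, 'y': 5}
i=5, x='z': counts = {'x': 0, 'z': 10, 'y': 5}
i=6, x='y': counts = {'x': 0, 'z': 10, 'y': 11}
i=7, x='y': counts = {'x': 0, 'z': 10, 'y': 18}
i=8, x='y': counts = {'x': 0, 'z': 10, 'y': 26}
i=9, x='x': counts = {'x': 9, 'z': 10, 'y': 26}

{'x': 9, 'z': 10, 'y': 26}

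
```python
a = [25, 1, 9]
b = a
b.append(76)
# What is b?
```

After line 1: a = [25, 1, 9]
After line 2 (b = a is an alias, same object): a = [25, 1, 9], b = [25, 1, 9]
After line 3 (b.append mutates the shared list): a = [25, 1, 9, 76], b = [25, 1, 9, 76]

[25, 1, 9, 76]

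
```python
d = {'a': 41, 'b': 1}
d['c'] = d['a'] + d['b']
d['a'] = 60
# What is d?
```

After line 1: d = {'a': 41, 'b': 1}
After line 2 (d['c'] = 41 + 1): d = {'a': 41, 'b': 1, 'c': 42}
After line 3: d = {'a': 60, 'b': 1, 'c': 42}

{'a': 60, 'b': 1, 'c': 42}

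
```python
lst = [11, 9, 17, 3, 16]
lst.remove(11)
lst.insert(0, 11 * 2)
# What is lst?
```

After line 1: lst = [11, 9, 17, 3, 16]
After line 2 (remove first 11): lst = [9, 17, 3, 16]
After line 3 (insert 22 at index 0): lst = [22, 9, 17, 3, 16]

[22, 9, 17, 3, 16]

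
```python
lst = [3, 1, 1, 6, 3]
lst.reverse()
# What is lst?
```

[3, 6, 1, 1, 3]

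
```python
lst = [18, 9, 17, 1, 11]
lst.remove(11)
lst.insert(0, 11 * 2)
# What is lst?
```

After line 1: lst = [18, 9, 17, 1, 11]
After line 2 (remove first 11): lst = [18, 9, 17, 1]
After line 3 (insert 22 at index 0): lst = [22, 18, 9, 17, 1]

[22, 18, 9, 17, 1]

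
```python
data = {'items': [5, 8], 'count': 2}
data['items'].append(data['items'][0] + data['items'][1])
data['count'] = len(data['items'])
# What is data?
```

After line 1: data = {'items': [5, 8], 'count': 2}
After line 2 (append 5 + 8 = 13): data = {'items': [5, 8, 13], 'count': 2}
After line 3 (count = len(items) = 3): data = {'items': [5, 8, 13], 'count': 3}

{'items': [5, 8, 13], 'count': 3}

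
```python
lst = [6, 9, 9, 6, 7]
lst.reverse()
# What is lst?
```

[7, 6, 9, 9, 6]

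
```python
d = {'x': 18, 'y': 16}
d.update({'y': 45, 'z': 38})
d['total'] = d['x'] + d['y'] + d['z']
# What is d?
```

After line 1: d = {'x': 18, 'y': 16}
After line 2 (y overwritten, z added): d = {'x': 18, 'y': 45, 'z': 38}
After line 3 (total = 18 + 45 + 38 = 101): d = {'x': 18, 'y': 45, 'z': 38, 'total': 101}

{'x': 18, 'y': 45, 'z': 38, 'total': 101}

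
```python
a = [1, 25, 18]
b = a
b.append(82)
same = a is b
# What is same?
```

After line 1: a = [1, 25, 18]
After line 2 (b = a is an alias, same object): a = [1, 25, 18], b = [1, 25, 18]
After line 3 (b.append mutates the shared list): a = [1, 25, 18, 82], b = [1, 25, 18, 82]
After line 4 (same = a is b; same object -> True): same = True

True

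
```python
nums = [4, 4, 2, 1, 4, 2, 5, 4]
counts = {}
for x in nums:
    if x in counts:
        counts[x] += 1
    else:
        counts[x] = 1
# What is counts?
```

Initial: counts = {}, nums = [4, 4, 2, 1, 4, 2, 5, 4]
See 4: counts = {4: 1}
See 4: counts = {4: 2}
See 2: counts = {4: 2, 2: 1}
See 1: counts = {4: 2, 2: 1, 1: 1}
See 4: counts = {4: 3, 2: 1, 1: 1}
See 2: counts = {4: 3, 2: 2, 1: 1}
See 5: counts = {4: 3, 2: 2, 1: 1, 5: 1}
See 4: counts = {4: 4, 2: 2, 1: 1, 5: 1}

{4: 4, 2: 2, 1: 1, 5: 1}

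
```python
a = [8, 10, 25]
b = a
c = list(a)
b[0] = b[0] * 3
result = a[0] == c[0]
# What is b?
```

After line 1: a = [8, 10, 25]
After line 2 (b = a, alias): a = [8, 10, 25], b = [8, 10, 25]
After line 3 (c = list(a) is a copy, new object): c = [8, 10, 25]
After line 4 (b[0] = 8 * 3 = 24; mutates shared a/b): a = b = [24, 10, 25], c = [8, 10, 25]
After line 5 (a[0] = 24, c[0] = 8; result = False)

[24, 10, 25]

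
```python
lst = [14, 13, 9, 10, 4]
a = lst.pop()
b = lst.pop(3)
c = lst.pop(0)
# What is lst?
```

After line 1: lst = [14, 13, 9, 10, 4]
After line 2 (pop() -> a = 4): lst = [14, 13, 9, 10]
After line 3 (pop(3) -> b = 10): lst = [14, 13, 9]
After line 4 (pop(0) -> c = 14): lst = [13, 9]

[13, 9]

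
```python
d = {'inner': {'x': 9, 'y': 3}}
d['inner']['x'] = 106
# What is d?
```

After line 1: d = {'inner': {'x': 9, 'y': 3}}
After line 2 (inner x overwritten): d = {'inner': {'x': 106, 'y': 3}}

{'inner': {'x': 106, 'y': 3}}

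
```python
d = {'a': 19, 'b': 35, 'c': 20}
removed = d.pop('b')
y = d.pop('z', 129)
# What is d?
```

After line 1: d = {'a': 19, 'b': 35, 'c': 20}
After line 2 (pop 'b' returns 35): d = {'a': 19, 'c': 20}, removed = 35
After line 3 (pop 'z' missing, returns default 129): d = {'a': 19, 'c': 20}, y = 129

{'a': 19, 'c': 20}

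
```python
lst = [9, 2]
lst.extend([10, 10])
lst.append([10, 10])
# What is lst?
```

After line 1: lst = [9, 2]
After line 2 (extend unpacks [10, 10]): lst = [9, 2, 10, 10]
After line 3 (append adds [10, 10] as single element): lst = [9, 2, 10, 10, [10, 10]]

[9, 2, 10, 10, [10, 10]]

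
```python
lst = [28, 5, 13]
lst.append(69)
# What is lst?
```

[28, 5, 13, 69]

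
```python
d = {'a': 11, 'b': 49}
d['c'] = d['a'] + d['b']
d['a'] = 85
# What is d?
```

After line 1: d = {'a': 11, 'b': 49}
After line 2 (d['c'] = 11 + 49): d = {'a': 11, 'b': 49, 'c': 60}
After line 3: d = {'a': 85, 'b': 49, 'c': 60}

{'a': 85, 'b': 49, 'c': 60}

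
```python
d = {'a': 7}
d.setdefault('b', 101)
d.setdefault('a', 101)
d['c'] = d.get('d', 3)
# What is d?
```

After line 1: d = {'a': 7}
After line 2 (setdefault adds 'b'=101): d = {'a': 7, 'b': 101}
After line 3 (setdefault 'a' no-op, already exists): d = {'a': 7, 'b': 101}
After line 4 (get('d', 3) returns default since 'd' not in d): d = {'a': 7, 'b': 101, 'c': 3}

{'a': 7, 'b': 101, 'c': 3}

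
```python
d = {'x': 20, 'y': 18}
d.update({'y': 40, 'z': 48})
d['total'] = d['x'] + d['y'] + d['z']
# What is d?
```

After line 1: d = {'x': 20, 'y': 18}
After line 2 (y overwritten, z added): d = {'x': 20, 'y': 40, 'z': 48}
After line 3 (total = 20 + 40 + 48 = 108): d = {'x': 20, 'y': 40, 'z': 48, 'total': 108}

{'x': 20, 'y': 40, 'z': 48, 'total': 108}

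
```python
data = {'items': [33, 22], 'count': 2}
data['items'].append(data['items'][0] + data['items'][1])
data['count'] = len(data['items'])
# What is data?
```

After line 1: data = {'items': [33, 22], 'count': 2}
After line 2 (append 33 + 22 = 55): data = {'items': [33, 22, 55], 'count': 2}
After line 3 (count = len(items) = 3): data = {'items': [33, 22, 55], 'count': 3}

{'items': [33, 22, 55], 'count': 3}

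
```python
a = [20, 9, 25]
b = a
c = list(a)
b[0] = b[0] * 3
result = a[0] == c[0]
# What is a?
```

After line 1: a = [20, 9, 25]
After line 2 (b = a, alias): a = [20, 9, 25], b = [20, 9, 25]
After line 3 (c = list(a) is a copy, new object): c = [20, 9, 25]
After line 4 (b[0] = 20 * 3 = 60; mutates shared a/b): a = b = [60, 9, 25], c = [20, 9, 25]
After line 5 (a[0] = 60, c[0] = 20; result = False)

[60, 9, 25]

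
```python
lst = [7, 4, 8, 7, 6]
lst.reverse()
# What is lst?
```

[6, 7, 8, 4, 7]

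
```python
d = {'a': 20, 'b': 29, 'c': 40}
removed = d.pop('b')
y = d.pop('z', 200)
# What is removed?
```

After line 1: d = {'a': 20, 'b': 29, 'c': 40}
After line 2 (pop 'b' returns 29): d = {'a': 20, 'c': 40}, removed = 29
After line 3 (pop 'z' missing, returns default 200): d = {'a': 20, 'c': 40}, y = 200

29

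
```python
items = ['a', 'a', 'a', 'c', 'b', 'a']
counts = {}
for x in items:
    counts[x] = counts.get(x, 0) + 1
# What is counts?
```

Initial: counts = {}, items = ['a', 'a', 'a', 'c', 'b', 'a']
See 'a': counts = {'a': 1}
See 'a': counts = {'a': 2}
See 'a': counts = {'a': 3}
See 'c': counts = {'a': 3, 'c': 1}
See 'b': counts = {'a': 3, 'c': 1, 'b': 1}
See 'a': counts = {'a': 4, 'c': 1, 'b': 1}

{'a': 4, 'c': 1, 'b': 1}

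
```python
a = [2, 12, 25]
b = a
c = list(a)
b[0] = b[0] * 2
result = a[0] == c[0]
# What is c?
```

After line 1: a = [2, 12, 25]
After line 2 (b = a, alias): a = [2, 12, 25], b = [2, 12, 25]
After line 3 (c = list(a) is a copy, new object): c = [2, 12, 25]
After line 4 (b[0] = 2 * 2 = 4; mutates shared a/b): a = b = [4, 12, 25], c = [2, 12, 25]
After line 5 (a[0] = 4, c[0] = 2; result = False)

[2, 12, 25]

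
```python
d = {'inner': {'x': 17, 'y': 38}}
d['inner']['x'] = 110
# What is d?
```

After line 1: d = {'inner': {'x': 17, 'y': 38}}
After line 2 (inner x overwritten): d = {'inner': {'x': 110, 'y': 38}}

{'inner': {'x': 110, 'y': 38}}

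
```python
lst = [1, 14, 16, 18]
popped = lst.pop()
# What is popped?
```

18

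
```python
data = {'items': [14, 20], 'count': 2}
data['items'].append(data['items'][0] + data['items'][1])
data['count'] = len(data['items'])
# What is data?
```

After line 1: data = {'items': [14, 20], 'count': 2}
After line 2 (append 14 + 20 = 34): data = {'items': [14, 20, 34], 'count': 2}
After line 3 (count = len(items) = 3): data = {'items': [14, 20, 34], 'count': 3}

{'items': [14, 20, 34], 'count': 3}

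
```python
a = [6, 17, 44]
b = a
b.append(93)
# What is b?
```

After line 1: a = [6, 17, 44]
After line 2 (b = a is an alias, same object): a = [6, 17, 44], b = [6, 17, 44]
After line 3 (b.append mutates the shared list): a = [6, 17, 44, 93], b = [6, 17, 44, 93]

[6, 17, 44, 93]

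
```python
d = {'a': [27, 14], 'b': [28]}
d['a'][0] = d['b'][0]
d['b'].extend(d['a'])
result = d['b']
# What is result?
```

After line 1: d = {'a': [27, 14], 'b': [28]}
After line 2 (a[0] = b[0] = 28): d = {'a': [28, 14], 'b': [28]}
After line 3 (b.extend(a) appends [28, 14]): d = {'a': [28, 14], 'b': [28, 28, 14]}
After line 4: result = d['b'] = [28, 28, 14]

[28, 28, 14]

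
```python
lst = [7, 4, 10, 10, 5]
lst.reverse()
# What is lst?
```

[5, 10, 10, 4, 7]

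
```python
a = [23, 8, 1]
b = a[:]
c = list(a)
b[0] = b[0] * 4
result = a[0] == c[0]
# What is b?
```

After line 1: a = [23, 8, 1]
After line 2 (b = a[:], copy): a = [23, 8, 1], b = [23, 8, 1]
After line 3 (c = list(a) is a copy, new object): c = [23, 8, 1]
After line 4 (b[0] = 23 * 4 = 92; only b mutates (copy)): a = [23, 8, 1], b = [92, 8, 1], c = [23, 8, 1]
After line 5 (a[0] = 23, c[0] = 23; result = True)

[92, 8, 1]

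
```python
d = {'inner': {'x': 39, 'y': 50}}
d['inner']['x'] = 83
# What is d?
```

After line 1: d = {'inner': {'x': 39, 'y': 50}}
After line 2 (inner x overwritten): d = {'inner': {'x': 83, 'y': 50}}

{'inner': {'x': 83, 'y': 50}}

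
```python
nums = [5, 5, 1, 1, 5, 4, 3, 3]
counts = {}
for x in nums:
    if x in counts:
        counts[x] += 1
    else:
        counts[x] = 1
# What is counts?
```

Initial: counts = {}, nums = [5, 5, 1, 1, 5, 4, 3, 3]
See 5: counts = {5: 1}
See 5: counts = {5: 2}
See 1: counts = {5: 2, 1: 1}
See 1: counts = {5: 2, 1: 2}
See 5: counts = {5: 3, 1: 2}
See 4: counts = {5: 3, 1: 2, 4: 1}
See 3: counts = {5: 3, 1: 2, 4: 1, 3: 1}
See 3: counts = {5: 3, 1: 2, 4: 1, 3: 2}

{5: 3, 1: 2, 4: 1, 3: 2}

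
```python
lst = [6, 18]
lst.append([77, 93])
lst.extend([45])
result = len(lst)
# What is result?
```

After line 1: lst = [6, 18]
After line 2 (append adds [77, 93] as single element): lst = [6, 18, [77, 93]]
After line 3 (extend unpacks [45], adds 45): lst = [6, 18, [77, 93], 45]
After line 4: result = len(lst) = 4

4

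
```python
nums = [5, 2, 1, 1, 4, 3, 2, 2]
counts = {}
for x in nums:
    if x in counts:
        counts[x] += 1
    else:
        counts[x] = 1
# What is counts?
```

Initial: counts = {}, nums = [5, 2, 1, 1, 4, 3, 2, 2]
See 5: counts = {5: 1}
See 2: counts = {5: 1, 2: 1}
See 1: counts = {5: 1, 2: 1, 1: 1}
See 1: counts = {5: 1, 2: 1, 1: 2}
See 4: counts = {5: 1, 2: 1, 1: 2, 4: 1}
See 3: counts = {5: 1, 2: 1, 1: 2, 4: 1, 3: 1}
See 2: counts = {5: 1, 2: 2, 1: 2, 4: 1, 3: 1}
See 2: counts = {5: 1, 2: 3, 1: 2, 4: 1, 3: 1}

{5: 1, 2: 3, 1: 2, 4: 1, 3: 1}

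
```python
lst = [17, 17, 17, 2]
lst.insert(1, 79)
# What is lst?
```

[17, 79, 17, 17, 2]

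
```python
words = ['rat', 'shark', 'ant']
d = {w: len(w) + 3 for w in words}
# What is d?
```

{'rat': 6, 'shark': 8, 'ant': 6}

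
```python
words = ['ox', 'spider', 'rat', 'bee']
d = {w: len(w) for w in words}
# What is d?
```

{'ox': 2, 'spider': 6, 'rat': 3, 'bee': 3}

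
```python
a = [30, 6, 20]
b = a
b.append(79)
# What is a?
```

After line 1: a = [30, 6, 20]
After line 2 (b = a is an alias, same object): a = [30, 6, 20], b = [30, 6, 20]
After line 3 (b.append mutates the shared list): a = [30, 6, 20, 79], b = [30, 6, 20, 79]

[30, 6, 20, 79]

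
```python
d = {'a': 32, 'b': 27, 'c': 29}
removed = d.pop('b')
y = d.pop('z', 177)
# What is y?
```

After line 1: d = {'a': 32, 'b': 27, 'c': 29}
After line 2 (pop 'b' returns 27): d = {'a': 32, 'c': 29}, removed = 27
After line 3 (pop 'z' missing, returns default 177): d = {'a': 32, 'c': 29}, y = 177

177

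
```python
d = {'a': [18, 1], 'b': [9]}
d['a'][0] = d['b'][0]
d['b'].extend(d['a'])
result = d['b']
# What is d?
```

After line 1: d = {'a': [18, 1], 'b': [9]}
After line 2 (a[0] = b[0] = 9): d = {'a': [9, 1], 'b': [9]}
After line 3 (b.extend(a) appends [9, 1]): d = {'a': [9, 1], 'b': [9, 9, 1]}
After line 4: result = d['b'] = [9, 9, 1]

{'a': [9, 1], 'b': [9, 9, 1]}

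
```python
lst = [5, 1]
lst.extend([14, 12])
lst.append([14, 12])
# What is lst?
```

After line 1: lst = [5, 1]
After line 2 (extend unpacks [14, 12]): lst = [5, 1, 14, 12]
After line 3 (append adds [14, 12] as single element): lst = [5, 1, 14, 12, [14, 12]]

[5, 1, 14, 12, [14, 12]]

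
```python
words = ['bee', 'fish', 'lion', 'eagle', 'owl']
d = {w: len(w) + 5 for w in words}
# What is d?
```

{'bee': 8, 'fish': 9, 'lion': 9, 'eagle': 10, 'owl': 8}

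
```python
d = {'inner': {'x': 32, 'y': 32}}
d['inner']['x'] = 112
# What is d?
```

After line 1: d = {'inner': {'x': 32, 'y': 32}}
After line 2 (inner x overwritten): d = {'inner': {'x': 112, 'y': 32}}

{'inner': {'x': 112, 'y': 32}}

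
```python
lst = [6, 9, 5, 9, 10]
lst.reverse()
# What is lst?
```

[10, 9, 5, 9, 6]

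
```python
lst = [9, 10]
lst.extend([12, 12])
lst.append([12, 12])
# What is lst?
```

After line 1: lst = [9, 10]
After line 2 (extend unpacks [12, 12]): lst = [9, 10, 12, 12]
After line 3 (append adds [12, 12] as single element): lst = [9, 10, 12, 12, [12, 12]]

[9, 10, 12, 12, [12, 12]]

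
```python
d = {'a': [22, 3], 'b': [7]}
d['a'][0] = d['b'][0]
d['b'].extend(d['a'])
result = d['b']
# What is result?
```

After line 1: d = {'a': [22, 3], 'b': [7]}
After line 2 (a[0] = b[0] = 7): d = {'a': [7, 3], 'b': [7]}
After line 3 (b.extend(a) appends [7, 3]): d = {'a': [7, 3], 'b': [7, 7, 3]}
After line 4: result = d['b'] = [7, 7, 3]

[7, 7, 3]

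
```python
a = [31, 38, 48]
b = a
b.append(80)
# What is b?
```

After line 1: a = [31, 38, 48]
After line 2 (b = a is an alias, same object): a = [31, 38, 48], b = [31, 38, 48]
After line 3 (b.append mutates the shared list): a = [31, 38, 48, 80], b = [31, 38, 48, 80]

[31, 38, 48, 80]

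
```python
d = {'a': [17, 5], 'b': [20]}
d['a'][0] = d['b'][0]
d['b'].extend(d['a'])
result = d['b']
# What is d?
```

After line 1: d = {'a': [17, 5], 'b': [20]}
After line 2 (a[0] = b[0] = 20): d = {'a': [20, 5], 'b': [20]}
After line 3 (b.extend(a) appends [20, 5]): d = {'a': [20, 5], 'b': [20, 20, 5]}
After line 4: result = d['b'] = [20, 20, 5]

{'a': [20, 5], 'b': [20, 20, 5]}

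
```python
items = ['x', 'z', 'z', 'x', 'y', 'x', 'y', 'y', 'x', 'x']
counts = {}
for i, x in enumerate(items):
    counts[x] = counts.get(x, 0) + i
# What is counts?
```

Initial: counts = {}, items = ['x', 'z', 'z', 'x', 'y', 'x', 'y', 'y', 'x', 'x']
i=0, x='x': counts = {'x': 0}
i=1, x='z': counts = {'x': 0, 'z': 1}
i=2, x='z': counts = {'x': 0, 'z': 3}
i=3, x='x': counts = {'x': 3, 'z': 3}
i=4, x='y': counts = {'x': 3, 'z': 3, 'y': 4}
i=5, x='x': counts = {'x': 8, 'z': 3, 'y': 4}
i=6, x='y': counts = {'x': 8, 'z': 3, 'y': 10}
i=7, x='y': counts = {'x': 8, 'z': 3, 'y': 17}
i=8, x='x': counts = {'x': 16, 'z': 3, 'y': 17}
i=9, x='x': counts = {'x': 25, 'z': 3, 'y': 17}

{'x': 25, 'z': 3, 'y': 17}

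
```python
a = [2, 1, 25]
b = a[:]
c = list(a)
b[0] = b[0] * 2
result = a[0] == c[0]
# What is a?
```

After line 1: a = [2, 1, 25]
After line 2 (b = a[:], copy): a = [2, 1, 25], b = [2, 1, 25]
After line 3 (c = list(a) is a copy, new object): c = [2, 1, 25]
After line 4 (b[0] = 2 * 2 = 4; only b mutates (copy)): a = [2, 1, 25], b = [4, 1, 25], c = [2, 1, 25]
After line 5 (a[0] = 2, c[0] = 2; result = True)

[2, 1, 25]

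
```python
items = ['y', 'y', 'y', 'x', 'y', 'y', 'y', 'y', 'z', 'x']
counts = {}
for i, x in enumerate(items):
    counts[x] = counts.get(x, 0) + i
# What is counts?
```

Initial: counts = {}, items = ['y', 'y', 'y', 'x', 'y', 'y', 'y', 'y', 'z', 'x']
i=0, x='y': counts = {'y': 0}
i=1, x='y': counts = {'y': 1}
i=2, x='y': counts = {'y': 3}
i=3, x='x': counts = {'y': 3, 'x': 3}
i=4, x='y': counts = {'y': 7, 'x': 3}
i=5, x='y': counts = {'y': 12, 'x': 3}
i=6, x='y': counts = {'y': 18, 'x': 3}
i=7, x='y': counts = {'y': 25, 'x': 3}
i=8, x='z': counts = {'y': 25, 'x': 3, 'z': 8}
i=9, x='x': counts = {'y': 25, 'x': 12, 'z': 8}

{'y': 25, 'x': 12, 'z': 8}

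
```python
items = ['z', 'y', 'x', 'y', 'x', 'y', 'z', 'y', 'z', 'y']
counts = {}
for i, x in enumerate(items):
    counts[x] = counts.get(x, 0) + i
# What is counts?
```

Initial: counts = {}, items = ['z', 'y', 'x', 'y', 'x', 'y', 'z', 'y', 'z', 'y']
i=0, x='z': counts = {'z': 0}
i=1, x='y': counts = {'z': 0, 'y': 1}
i=2, x='x': counts = {'z': 0, 'y': 1, 'x': 2}
i=3, x='y': counts = {'z': 0, 'y': 4, 'x': 2}
i=4, x='x': counts = {'z': 0, 'y': 4, 'x': 6}
i=5, x='y': counts = {'z': 0, 'y': 9, 'x': 6}
i=6, x='z': counts = {'z': 6, 'y': 9, 'x': 6}
i=7, x='y': counts = {'z': 6, 'y': 16, 'x': 6}
i=8, x='z': counts = {'z': 14, 'y': 16, 'x': 6}
i=9, x='y': counts = {'z': 14, 'y': 25, 'x': 6}

{'z': 14, 'y': 25, 'x': 6}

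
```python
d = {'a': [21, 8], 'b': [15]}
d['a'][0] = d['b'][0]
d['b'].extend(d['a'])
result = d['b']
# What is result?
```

After line 1: d = {'a': [21, 8], 'b': [15]}
After line 2 (a[0] = b[0] = 15): d = {'a': [15, 8], 'b': [15]}
After line 3 (b.extend(a) appends [15, 8]): d = {'a': [15, 8], 'b': [15, 15, 8]}
After line 4: result = d['b'] = [15, 15, 8]

[15, 15, 8]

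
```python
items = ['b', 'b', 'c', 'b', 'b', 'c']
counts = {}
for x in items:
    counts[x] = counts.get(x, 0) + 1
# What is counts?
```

Initial: counts = {}, items = ['b', 'b', 'c', 'b', 'b', 'c']
See 'b': counts = {'b': 1}
See 'b': counts = {'b': 2}
See 'c': counts = {'b': 2, 'c': 1}
See 'b': counts = {'b': 3, 'c': 1}
See 'b': counts = {'b': 4, 'c': 1}
See 'c': counts = {'b': 4, 'c': 2}

{'b': 4, 'c': 2}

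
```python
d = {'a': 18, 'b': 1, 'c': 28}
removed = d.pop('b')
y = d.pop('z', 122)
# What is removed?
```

After line 1: d = {'a': 18, 'b': 1, 'c': 28}
After line 2 (pop 'b' returns 1): d = {'a': 18, 'c': 28}, removed = 1
After line 3 (pop 'z' missing, returns default 122): d = {'a': 18, 'c': 28}, y = 122

1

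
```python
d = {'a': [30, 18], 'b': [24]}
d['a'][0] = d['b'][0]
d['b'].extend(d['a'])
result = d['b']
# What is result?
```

After line 1: d = {'a': [30, 18], 'b': [24]}
After line 2 (a[0] = b[0] = 24): d = {'a': [24, 18], 'b': [24]}
After line 3 (b.extend(a) appends [24, 18]): d = {'a': [24, 18], 'b': [24, 24, 18]}
After line 4: result = d['b'] = [24, 24, 18]

[24, 24, 18]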